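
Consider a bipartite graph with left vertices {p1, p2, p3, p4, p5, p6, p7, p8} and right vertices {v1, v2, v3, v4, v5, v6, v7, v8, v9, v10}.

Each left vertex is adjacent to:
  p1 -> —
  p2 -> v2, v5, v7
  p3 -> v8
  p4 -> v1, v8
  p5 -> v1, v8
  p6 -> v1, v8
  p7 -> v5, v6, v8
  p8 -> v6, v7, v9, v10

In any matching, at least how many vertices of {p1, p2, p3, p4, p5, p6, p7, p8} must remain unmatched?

3

For example, pair p2→v2, p3→v8, p4→v1, p7→v6, p8→v10.
The set {p1, p3, p4, p5, p6} has only 2 neighbours ({v1, v8}), so by Hall's theorem at most 5 of the 8 left vertices can be matched.
That matches 5 of the 8, leaving 3 unmatched; no matching can do better.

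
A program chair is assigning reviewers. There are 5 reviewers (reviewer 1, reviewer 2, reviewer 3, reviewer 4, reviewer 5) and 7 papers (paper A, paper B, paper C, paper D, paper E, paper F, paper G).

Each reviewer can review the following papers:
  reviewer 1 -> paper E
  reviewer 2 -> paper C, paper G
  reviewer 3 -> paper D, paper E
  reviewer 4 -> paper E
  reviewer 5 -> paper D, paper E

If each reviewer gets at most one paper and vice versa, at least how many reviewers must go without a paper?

2

For example, pair reviewer 1→paper E, reviewer 2→paper C, reviewer 3→paper D.
The set {reviewer 1, reviewer 3, reviewer 4, reviewer 5} has only 2 neighbours ({paper D, paper E}), so by Hall's theorem at most 3 of the 5 reviewers can be matched.
That matches 3 of the 5, leaving 2 unmatched; no matching can do better.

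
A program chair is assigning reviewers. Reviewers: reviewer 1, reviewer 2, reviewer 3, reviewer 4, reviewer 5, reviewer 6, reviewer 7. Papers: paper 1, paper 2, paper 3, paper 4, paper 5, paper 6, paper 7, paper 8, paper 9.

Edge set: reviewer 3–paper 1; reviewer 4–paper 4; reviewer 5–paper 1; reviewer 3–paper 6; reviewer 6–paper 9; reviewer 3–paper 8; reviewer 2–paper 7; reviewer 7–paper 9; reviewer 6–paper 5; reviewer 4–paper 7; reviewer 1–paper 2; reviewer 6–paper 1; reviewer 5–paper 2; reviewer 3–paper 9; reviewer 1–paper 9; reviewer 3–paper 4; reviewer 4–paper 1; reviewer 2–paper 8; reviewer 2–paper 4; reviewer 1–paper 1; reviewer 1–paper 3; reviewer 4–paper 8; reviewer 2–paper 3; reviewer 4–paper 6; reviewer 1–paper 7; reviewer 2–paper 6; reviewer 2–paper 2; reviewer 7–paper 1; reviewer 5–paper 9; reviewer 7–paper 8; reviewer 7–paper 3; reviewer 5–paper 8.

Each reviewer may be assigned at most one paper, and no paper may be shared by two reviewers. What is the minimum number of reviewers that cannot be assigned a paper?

0

A valid assignment of size 7: reviewer 1–paper 3, reviewer 2–paper 2, reviewer 3–paper 6, reviewer 4–paper 4, reviewer 5–paper 1, reviewer 6–paper 5, reviewer 7–paper 8.
This saturates every reviewer, so 7 is the maximum.
That matches 7 of the 7, leaving 0 unmatched; no matching can do better.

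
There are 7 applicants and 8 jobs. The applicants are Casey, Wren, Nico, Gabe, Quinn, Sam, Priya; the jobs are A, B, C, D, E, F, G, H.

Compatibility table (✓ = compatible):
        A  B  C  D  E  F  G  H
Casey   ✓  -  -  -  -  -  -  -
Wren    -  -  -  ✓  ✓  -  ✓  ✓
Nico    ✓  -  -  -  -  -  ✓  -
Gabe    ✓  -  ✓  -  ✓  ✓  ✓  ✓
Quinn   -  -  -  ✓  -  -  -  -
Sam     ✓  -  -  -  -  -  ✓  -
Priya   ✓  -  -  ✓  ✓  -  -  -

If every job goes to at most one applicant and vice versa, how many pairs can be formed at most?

For example, pair Casey–A, Wren–H, Nico–G, Gabe–F, Quinn–D, Priya–E.
The set {Casey, Nico, Sam} has only 2 neighbours ({A, G}), so by Hall's theorem at most 6 of the 7 applicants can be matched.

6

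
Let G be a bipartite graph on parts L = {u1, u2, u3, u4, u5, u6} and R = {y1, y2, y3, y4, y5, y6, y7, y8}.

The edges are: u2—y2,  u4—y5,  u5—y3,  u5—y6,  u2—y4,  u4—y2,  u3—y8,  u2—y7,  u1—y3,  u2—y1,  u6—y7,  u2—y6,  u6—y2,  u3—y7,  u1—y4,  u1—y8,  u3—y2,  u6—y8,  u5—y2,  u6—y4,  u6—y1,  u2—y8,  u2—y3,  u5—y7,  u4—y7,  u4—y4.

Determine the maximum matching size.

One maximum matching: u1-y3, u2-y6, u3-y8, u4-y5, u5-y2, u6-y7.
This saturates every left vertex, so 6 is the maximum.

6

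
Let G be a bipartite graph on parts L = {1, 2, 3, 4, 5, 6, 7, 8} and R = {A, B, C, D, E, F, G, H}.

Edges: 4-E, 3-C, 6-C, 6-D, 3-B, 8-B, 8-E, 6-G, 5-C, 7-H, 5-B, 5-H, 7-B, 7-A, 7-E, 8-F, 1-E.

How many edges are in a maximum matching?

For example, pair 1–E, 3–C, 5–H, 6–G, 7–A, 8–B.
The set {1, 2, 4} has only 1 neighbour ({E}), so by Hall's theorem at most 6 of the 8 left vertices can be matched.

6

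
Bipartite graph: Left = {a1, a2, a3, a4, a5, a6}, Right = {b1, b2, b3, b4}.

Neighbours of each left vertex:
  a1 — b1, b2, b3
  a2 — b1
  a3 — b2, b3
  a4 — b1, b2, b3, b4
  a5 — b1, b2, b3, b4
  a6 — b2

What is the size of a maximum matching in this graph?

One maximum matching: a1→b2, a2→b1, a3→b3, a4→b4.
The set {a1, a2, a3, a4, a5, a6} has only 4 neighbours ({b1, b2, b3, b4}), so by Hall's theorem at most 4 of the 6 left vertices can be matched.

4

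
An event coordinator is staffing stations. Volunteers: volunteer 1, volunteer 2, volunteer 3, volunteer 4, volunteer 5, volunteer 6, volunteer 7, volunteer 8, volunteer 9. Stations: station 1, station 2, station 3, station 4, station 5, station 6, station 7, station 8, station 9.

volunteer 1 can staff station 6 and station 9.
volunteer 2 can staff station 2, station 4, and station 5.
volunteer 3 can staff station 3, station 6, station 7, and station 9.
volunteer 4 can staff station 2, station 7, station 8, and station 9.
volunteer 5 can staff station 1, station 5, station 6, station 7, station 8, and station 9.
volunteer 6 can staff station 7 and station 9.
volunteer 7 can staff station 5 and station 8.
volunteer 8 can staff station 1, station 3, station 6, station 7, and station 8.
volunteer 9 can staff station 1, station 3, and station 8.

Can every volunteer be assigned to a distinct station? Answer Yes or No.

Yes

One maximum matching: volunteer 1–station 6, volunteer 2–station 4, volunteer 3–station 3, volunteer 4–station 2, volunteer 5–station 8, volunteer 6–station 9, volunteer 7–station 5, volunteer 8–station 7, volunteer 9–station 1.
Every volunteer is matched, so this is a perfect matching.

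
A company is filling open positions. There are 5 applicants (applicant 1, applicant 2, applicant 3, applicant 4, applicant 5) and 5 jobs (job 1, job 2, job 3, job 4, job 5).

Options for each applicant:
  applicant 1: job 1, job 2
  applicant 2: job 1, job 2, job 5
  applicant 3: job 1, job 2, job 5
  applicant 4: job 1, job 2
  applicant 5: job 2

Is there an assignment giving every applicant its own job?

The set {applicant 1, applicant 2, applicant 3, applicant 4, applicant 5} has only 3 neighbours ({job 1, job 2, job 5}), so by Hall's theorem at most 3 of the 5 applicants can be matched.
Hence no matching covers every applicant.

No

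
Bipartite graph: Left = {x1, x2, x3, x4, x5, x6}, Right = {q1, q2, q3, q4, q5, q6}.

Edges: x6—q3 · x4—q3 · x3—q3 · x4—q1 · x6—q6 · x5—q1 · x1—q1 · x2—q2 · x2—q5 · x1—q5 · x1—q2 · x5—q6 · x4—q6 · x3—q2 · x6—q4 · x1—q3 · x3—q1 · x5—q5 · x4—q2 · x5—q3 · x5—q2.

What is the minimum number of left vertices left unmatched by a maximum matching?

For example, pair x1–q1, x2–q5, x3–q3, x4–q2, x5–q6, x6–q4.
All 6 left vertices are matched, so no larger matching exists.
That matches 6 of the 6, leaving 0 unmatched; no matching can do better.

0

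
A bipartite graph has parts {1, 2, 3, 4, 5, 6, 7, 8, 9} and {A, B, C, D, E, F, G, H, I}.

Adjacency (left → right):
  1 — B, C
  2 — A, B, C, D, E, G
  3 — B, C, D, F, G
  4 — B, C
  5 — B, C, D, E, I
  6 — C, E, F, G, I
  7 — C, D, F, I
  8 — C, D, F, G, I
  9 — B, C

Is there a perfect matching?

No

The set {1, 4, 9} has only 2 neighbours ({B, C}), so by Hall's theorem at most 8 of the 9 left vertices can be matched.
Hence no matching covers every left vertex.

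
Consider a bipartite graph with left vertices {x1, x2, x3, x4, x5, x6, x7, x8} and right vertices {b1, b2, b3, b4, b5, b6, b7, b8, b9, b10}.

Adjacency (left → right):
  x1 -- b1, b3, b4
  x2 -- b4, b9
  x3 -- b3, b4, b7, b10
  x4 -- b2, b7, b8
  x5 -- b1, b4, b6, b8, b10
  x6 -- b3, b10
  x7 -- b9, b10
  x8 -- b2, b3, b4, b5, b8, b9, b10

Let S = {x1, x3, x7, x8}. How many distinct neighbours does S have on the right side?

9

The union of neighbours of {x1, x3, x7, x8} is {b1, b2, b3, b4, b5, b7, b8, b9, b10}, which has 9 elements.
Since |N(S)| = 9 ≥ |S| = 4, Hall's condition holds for this subset.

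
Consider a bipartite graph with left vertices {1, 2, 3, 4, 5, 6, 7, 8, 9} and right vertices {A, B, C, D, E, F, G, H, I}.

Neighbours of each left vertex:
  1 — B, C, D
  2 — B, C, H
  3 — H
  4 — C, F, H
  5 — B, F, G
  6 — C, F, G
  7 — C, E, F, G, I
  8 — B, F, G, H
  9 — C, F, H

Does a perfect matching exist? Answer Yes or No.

The set {2, 3, 4, 5, 6, 8, 9} has only 5 neighbours ({B, C, F, G, H}), so by Hall's theorem at most 7 of the 9 left vertices can be matched.
Hence no matching covers every left vertex.

No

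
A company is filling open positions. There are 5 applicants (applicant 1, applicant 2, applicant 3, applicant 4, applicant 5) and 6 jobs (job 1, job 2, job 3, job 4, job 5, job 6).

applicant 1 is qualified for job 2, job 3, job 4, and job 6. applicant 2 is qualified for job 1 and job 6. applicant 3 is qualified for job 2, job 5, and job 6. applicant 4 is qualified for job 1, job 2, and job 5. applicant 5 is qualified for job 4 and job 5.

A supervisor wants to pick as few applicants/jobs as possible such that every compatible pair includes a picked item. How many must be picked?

5

The 5 edges applicant 1–job 2, applicant 2–job 6, applicant 3–job 5, applicant 4–job 1, applicant 5–job 4 form a matching, so any vertex cover needs at least 5 vertices (one per matched edge).
Conversely {applicant 1, applicant 2, applicant 3, applicant 4, applicant 5} meets every edge and has exactly 5 vertices, so 5 is optimal.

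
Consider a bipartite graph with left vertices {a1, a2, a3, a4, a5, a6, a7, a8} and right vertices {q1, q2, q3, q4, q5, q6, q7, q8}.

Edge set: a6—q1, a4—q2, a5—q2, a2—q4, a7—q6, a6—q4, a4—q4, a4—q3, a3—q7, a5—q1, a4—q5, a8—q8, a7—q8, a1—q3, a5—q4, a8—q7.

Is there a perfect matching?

Yes

A valid assignment of size 8: a1–q3, a2–q4, a3–q7, a4–q5, a5–q2, a6–q1, a7–q6, a8–q8.
Every left vertex is matched, so this is a perfect matching.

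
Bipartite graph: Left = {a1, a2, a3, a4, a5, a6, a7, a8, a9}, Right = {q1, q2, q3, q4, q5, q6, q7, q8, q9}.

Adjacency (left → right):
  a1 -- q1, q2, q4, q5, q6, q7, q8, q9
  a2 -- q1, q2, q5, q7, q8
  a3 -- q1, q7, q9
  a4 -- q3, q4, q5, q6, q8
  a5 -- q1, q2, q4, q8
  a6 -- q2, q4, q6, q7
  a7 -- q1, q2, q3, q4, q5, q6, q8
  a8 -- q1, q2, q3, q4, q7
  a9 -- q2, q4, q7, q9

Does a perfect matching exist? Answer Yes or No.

For example, pair a1–q1, a2–q5, a3–q9, a4–q6, a5–q8, a6–q7, a7–q4, a8–q3, a9–q2.
Every left vertex is matched, so this is a perfect matching.

Yes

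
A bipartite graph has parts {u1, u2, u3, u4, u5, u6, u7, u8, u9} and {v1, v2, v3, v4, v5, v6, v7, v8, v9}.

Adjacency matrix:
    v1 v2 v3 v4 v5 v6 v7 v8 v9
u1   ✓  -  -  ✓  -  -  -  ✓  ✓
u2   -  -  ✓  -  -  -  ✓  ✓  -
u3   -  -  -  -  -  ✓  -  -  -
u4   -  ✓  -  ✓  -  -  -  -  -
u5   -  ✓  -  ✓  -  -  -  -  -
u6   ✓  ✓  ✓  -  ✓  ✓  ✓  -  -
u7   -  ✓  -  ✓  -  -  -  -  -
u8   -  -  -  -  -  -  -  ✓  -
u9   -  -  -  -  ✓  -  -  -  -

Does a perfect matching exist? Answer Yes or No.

No

The set {u4, u5, u7} has only 2 neighbours ({v2, v4}), so by Hall's theorem at most 8 of the 9 left vertices can be matched.
Hence no matching covers every left vertex.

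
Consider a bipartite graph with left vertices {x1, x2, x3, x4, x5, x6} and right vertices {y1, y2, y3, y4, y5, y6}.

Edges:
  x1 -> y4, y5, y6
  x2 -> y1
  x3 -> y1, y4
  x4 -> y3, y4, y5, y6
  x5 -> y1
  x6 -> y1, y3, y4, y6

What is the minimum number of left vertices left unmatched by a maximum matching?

A valid assignment of size 5: x1-y6, x2-y1, x3-y4, x4-y5, x6-y3.
The set {x2, x5} has only 1 neighbour ({y1}), so by Hall's theorem at most 5 of the 6 left vertices can be matched.
That matches 5 of the 6, leaving 1 unmatched; no matching can do better.

1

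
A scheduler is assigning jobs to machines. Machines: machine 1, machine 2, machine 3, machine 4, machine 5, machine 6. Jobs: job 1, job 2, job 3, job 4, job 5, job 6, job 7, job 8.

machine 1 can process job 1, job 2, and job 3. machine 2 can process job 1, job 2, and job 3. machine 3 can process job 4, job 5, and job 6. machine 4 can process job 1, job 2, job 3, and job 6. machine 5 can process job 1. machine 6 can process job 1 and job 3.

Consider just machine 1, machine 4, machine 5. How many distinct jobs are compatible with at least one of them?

The union of neighbours of {machine 1, machine 4, machine 5} is {job 1, job 2, job 3, job 6}, which has 4 elements.
Since |N(S)| = 4 ≥ |S| = 3, Hall's condition holds for this subset.

4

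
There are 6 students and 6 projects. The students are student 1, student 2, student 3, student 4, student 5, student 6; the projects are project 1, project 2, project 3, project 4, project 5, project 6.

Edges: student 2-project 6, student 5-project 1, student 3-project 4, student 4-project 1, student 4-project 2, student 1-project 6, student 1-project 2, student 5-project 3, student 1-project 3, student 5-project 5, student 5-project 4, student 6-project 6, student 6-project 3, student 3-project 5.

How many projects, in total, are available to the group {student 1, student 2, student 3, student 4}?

The union of neighbours of {student 1, student 2, student 3, student 4} is {project 1, project 2, project 3, project 4, project 5, project 6}, which has 6 elements.
Since |N(S)| = 6 ≥ |S| = 4, Hall's condition holds for this subset.

6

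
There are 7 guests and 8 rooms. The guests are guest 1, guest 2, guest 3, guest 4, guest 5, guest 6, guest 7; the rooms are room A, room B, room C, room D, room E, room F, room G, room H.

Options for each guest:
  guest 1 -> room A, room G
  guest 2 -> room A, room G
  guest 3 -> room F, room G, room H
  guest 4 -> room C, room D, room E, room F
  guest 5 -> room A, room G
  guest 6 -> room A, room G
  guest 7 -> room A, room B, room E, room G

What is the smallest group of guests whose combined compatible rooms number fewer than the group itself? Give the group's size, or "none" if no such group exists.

3

Take S = {guest 1, guest 2, guest 5}. Its neighbourhood is {room A, room G}, so |N(S)| = 2 < |S| = 3.
Every subset of size less than 3 has at least as many neighbours as members, so 3 is the minimum.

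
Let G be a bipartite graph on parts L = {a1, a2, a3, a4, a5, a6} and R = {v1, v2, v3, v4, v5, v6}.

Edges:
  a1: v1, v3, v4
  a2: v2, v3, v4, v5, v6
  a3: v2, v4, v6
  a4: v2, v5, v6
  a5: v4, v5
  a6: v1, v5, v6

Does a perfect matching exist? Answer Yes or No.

A valid assignment of size 6: a1-v1, a2-v3, a3-v2, a4-v5, a5-v4, a6-v6.
Every left vertex is matched, so this is a perfect matching.

Yes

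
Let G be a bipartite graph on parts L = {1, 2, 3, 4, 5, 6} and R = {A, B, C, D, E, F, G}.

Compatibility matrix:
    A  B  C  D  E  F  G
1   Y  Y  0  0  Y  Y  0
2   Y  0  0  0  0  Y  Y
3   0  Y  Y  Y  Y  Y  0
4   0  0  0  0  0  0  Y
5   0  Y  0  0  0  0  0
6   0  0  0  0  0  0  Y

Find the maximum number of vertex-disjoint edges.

A valid assignment of size 5: 1→E, 2→A, 3→F, 4→G, 5→B.
The set {4, 6} has only 1 neighbour ({G}), so by Hall's theorem at most 5 of the 6 left vertices can be matched.

5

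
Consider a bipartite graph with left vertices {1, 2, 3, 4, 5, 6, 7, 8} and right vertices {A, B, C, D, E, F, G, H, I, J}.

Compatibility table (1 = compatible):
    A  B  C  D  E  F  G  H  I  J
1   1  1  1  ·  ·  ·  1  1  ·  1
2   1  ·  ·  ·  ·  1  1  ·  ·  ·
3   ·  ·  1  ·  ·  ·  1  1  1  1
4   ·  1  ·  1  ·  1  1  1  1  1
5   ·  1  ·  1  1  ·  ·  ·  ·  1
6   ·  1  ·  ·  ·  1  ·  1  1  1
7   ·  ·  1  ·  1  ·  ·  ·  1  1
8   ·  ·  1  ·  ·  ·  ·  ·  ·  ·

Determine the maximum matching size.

8

One maximum matching: 1-A, 2-F, 3-H, 4-G, 5-B, 6-J, 7-E, 8-C.
This saturates every left vertex, so 8 is the maximum.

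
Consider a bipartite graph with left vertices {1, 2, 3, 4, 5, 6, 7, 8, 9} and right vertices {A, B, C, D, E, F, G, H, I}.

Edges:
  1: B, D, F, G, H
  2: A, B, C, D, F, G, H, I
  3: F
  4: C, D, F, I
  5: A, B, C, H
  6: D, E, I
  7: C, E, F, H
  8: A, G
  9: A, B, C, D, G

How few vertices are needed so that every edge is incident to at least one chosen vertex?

9

The 9 edges 1–B, 2–H, 3–F, 4–D, 5–C, 6–I, 7–E, 8–A, 9–G form a matching, so any vertex cover needs at least 9 vertices (one per matched edge).
Conversely {1, 2, 3, 4, 5, 6, 7, 8, 9} meets every edge and has exactly 9 vertices, so 9 is optimal.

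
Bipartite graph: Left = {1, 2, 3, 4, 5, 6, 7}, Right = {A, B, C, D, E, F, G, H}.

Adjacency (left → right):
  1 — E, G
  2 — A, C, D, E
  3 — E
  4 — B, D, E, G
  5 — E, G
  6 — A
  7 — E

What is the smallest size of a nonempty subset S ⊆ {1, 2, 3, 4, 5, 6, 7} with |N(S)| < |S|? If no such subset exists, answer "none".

2

Take S = {3, 7}. Its neighbourhood is {E}, so |N(S)| = 1 < |S| = 2.
No single vertex violates Hall's condition since each has at least one neighbour, so 2 is the minimum.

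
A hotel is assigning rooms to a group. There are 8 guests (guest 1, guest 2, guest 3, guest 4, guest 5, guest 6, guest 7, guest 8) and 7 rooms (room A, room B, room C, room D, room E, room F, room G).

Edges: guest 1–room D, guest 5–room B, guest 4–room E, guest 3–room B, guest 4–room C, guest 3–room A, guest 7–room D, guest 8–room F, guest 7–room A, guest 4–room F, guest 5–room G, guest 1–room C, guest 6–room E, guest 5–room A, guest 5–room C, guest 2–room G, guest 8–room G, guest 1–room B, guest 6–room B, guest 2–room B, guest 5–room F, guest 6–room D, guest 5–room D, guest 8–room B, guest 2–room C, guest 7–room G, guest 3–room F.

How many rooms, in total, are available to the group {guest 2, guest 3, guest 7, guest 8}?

The union of neighbours of {guest 2, guest 3, guest 7, guest 8} is {room A, room B, room C, room D, room F, room G}, which has 6 elements.
Since |N(S)| = 6 ≥ |S| = 4, Hall's condition holds for this subset.

6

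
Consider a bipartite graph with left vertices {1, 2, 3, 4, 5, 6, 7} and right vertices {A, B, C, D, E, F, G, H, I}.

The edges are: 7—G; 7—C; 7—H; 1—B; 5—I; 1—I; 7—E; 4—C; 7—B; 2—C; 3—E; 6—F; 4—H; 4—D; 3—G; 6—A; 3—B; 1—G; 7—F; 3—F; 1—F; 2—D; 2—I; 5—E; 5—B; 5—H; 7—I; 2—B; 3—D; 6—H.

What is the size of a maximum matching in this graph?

One maximum matching: 1-F, 2-C, 3-E, 4-D, 5-B, 6-H, 7-G.
All 7 left vertices are matched, so no larger matching exists.

7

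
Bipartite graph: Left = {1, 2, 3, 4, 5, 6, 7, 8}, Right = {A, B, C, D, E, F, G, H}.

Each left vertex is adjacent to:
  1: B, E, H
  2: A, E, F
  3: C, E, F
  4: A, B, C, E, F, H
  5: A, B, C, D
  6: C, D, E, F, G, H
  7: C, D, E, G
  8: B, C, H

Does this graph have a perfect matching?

Yes

A valid assignment of size 8: 1–E, 2–A, 3–F, 4–H, 5–D, 6–G, 7–C, 8–B.
Every left vertex is matched, so this is a perfect matching.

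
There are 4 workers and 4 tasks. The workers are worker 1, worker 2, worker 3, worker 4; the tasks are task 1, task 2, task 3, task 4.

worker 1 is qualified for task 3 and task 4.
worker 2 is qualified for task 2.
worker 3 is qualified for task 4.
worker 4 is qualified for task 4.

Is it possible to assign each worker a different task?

The set {worker 3, worker 4} has only 1 neighbour ({task 4}), so by Hall's theorem at most 3 of the 4 workers can be matched.
Hence no matching covers every worker.

No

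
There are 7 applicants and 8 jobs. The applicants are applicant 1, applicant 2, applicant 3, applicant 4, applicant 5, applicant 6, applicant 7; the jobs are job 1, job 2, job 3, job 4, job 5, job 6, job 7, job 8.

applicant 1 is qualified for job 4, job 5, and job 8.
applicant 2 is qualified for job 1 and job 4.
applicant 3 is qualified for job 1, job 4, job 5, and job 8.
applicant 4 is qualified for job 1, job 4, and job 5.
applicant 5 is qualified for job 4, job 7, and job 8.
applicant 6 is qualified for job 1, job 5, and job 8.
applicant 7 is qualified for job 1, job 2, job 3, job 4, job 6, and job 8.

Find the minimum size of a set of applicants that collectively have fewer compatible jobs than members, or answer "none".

Take S = {applicant 1, applicant 2, applicant 3, applicant 4, applicant 6}. Its neighbourhood is {job 1, job 4, job 5, job 8}, so |N(S)| = 4 < |S| = 5.
Every subset of size less than 5 has at least as many neighbours as members, so 5 is the minimum.

5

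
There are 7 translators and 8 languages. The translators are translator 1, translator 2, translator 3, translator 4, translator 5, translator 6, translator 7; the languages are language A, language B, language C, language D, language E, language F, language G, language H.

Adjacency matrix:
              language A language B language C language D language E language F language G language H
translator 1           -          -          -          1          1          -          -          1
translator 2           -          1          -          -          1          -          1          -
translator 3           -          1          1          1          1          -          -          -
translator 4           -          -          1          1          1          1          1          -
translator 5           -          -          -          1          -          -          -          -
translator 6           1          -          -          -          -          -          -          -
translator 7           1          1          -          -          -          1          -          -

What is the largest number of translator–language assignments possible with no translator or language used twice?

7

For example, pair translator 1-language H, translator 2-language B, translator 3-language E, translator 4-language G, translator 5-language D, translator 6-language A, translator 7-language F.
This saturates every translator, so 7 is the maximum.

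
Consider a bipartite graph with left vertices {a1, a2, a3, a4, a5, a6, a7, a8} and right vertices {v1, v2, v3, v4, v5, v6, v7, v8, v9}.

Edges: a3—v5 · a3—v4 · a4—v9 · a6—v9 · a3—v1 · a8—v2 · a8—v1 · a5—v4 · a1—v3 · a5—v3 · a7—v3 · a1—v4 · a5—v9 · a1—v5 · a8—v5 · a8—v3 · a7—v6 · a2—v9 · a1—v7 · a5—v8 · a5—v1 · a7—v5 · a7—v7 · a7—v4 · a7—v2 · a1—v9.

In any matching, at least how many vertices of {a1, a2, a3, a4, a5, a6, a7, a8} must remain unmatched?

One maximum matching: a1–v5, a2–v9, a3–v1, a5–v8, a7–v3, a8–v2.
The set {a2, a4, a6} has only 1 neighbour ({v9}), so by Hall's theorem at most 6 of the 8 left vertices can be matched.
That matches 6 of the 8, leaving 2 unmatched; no matching can do better.

2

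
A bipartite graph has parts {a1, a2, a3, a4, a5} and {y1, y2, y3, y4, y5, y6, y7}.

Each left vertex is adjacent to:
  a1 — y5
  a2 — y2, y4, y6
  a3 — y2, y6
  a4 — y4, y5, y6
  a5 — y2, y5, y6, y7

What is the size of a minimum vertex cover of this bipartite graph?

{a1, a2, a3, a4, a5} is a vertex cover of size 5: every edge has an endpoint in this set.
No smaller cover exists because a1–y5, a2–y6, a3–y2, a4–y4, a5–y7 is a matching of size 5, and a cover must include an endpoint of each of these disjoint edges (König's theorem).

5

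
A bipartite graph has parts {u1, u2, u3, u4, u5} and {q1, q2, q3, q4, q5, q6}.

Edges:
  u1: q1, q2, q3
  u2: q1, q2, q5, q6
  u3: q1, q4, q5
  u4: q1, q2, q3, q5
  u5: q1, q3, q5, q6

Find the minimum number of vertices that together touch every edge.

The 5 edges u1–q3, u2–q2, u3–q4, u4–q5, u5–q6 form a matching, so any vertex cover needs at least 5 vertices (one per matched edge).
Conversely {u1, u2, u3, u4, u5} meets every edge and has exactly 5 vertices, so 5 is optimal.

5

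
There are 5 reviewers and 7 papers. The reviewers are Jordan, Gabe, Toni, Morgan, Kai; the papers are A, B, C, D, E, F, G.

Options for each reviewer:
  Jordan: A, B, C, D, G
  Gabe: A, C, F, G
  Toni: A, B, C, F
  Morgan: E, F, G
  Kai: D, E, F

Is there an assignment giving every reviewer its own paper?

For example, pair Jordan–A, Gabe–F, Toni–B, Morgan–G, Kai–E.
Every reviewer is matched, so this matching saturates all of them.

Yes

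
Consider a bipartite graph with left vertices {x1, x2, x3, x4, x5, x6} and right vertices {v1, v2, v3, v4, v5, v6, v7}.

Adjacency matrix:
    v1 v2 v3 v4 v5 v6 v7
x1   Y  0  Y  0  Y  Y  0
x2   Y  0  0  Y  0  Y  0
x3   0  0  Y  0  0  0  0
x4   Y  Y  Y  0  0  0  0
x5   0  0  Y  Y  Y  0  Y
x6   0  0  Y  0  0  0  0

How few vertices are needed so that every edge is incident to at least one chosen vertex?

The 5 edges x1–v1, x2–v6, x3–v3, x4–v2, x5–v7 form a matching, so any vertex cover needs at least 5 vertices (one per matched edge).
Conversely {x1, x2, x4, x5, v3} meets every edge and has exactly 5 vertices, so 5 is optimal.

5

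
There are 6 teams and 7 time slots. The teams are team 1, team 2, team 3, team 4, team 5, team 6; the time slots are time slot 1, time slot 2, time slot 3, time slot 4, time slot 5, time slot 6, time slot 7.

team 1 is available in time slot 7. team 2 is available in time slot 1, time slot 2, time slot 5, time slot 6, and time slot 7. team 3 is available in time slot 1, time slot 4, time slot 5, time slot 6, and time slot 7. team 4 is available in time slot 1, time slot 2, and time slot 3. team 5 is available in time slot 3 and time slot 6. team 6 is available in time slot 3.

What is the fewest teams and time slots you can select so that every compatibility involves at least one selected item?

A maximum matching has 6 edges (e.g. team 1–time slot 7, team 2–time slot 1, team 3–time slot 5, team 4–time slot 2, team 5–time slot 6, team 6–time slot 3).
By König's theorem the minimum vertex cover has the same size. One such cover is {team 1, team 2, team 3, team 4, team 5, team 6}.

6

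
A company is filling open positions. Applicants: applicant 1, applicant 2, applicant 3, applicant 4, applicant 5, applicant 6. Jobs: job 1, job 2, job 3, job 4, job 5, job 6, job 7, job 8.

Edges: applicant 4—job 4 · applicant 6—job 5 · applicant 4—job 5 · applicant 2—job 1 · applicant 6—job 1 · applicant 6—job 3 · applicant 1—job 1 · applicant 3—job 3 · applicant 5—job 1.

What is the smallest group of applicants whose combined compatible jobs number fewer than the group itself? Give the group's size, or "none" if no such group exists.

2

Take S = {applicant 1, applicant 2}. Its neighbourhood is {job 1}, so |N(S)| = 1 < |S| = 2.
No single vertex violates Hall's condition since each has at least one neighbour, so 2 is the minimum.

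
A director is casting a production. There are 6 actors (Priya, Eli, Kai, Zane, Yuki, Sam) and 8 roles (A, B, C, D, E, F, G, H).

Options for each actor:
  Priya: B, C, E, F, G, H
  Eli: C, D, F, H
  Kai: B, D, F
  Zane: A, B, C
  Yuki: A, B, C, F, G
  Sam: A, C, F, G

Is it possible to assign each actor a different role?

A valid assignment of size 6: Priya-E, Eli-D, Kai-B, Zane-C, Yuki-G, Sam-F.
Every actor is matched, so this matching saturates all of them.

Yes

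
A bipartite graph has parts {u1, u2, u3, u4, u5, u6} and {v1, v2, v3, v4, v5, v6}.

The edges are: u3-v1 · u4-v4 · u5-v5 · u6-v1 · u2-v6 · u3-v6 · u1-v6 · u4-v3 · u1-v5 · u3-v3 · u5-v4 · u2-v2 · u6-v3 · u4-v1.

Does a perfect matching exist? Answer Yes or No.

Yes

For example, pair u1-v6, u2-v2, u3-v3, u4-v4, u5-v5, u6-v1.
All 6 left vertices are covered.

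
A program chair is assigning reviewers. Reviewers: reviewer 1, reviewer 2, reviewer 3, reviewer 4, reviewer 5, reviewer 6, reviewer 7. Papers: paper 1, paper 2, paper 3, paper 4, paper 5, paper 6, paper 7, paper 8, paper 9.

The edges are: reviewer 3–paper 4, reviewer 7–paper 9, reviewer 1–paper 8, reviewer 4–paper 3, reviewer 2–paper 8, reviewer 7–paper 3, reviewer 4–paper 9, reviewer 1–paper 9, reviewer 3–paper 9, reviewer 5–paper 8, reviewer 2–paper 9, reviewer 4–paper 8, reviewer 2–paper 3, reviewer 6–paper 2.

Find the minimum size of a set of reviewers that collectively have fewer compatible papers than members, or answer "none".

Take S = {reviewer 1, reviewer 2, reviewer 4, reviewer 5}. Its neighbourhood is {paper 3, paper 8, paper 9}, so |N(S)| = 3 < |S| = 4.
Every subset of size less than 4 has at least as many neighbours as members, so 4 is the minimum.

4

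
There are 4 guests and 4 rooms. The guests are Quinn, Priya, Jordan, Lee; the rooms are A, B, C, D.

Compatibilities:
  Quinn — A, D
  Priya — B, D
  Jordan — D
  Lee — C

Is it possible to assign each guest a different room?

Yes

For example, pair Quinn→A, Priya→B, Jordan→D, Lee→C.
All 4 guests are covered.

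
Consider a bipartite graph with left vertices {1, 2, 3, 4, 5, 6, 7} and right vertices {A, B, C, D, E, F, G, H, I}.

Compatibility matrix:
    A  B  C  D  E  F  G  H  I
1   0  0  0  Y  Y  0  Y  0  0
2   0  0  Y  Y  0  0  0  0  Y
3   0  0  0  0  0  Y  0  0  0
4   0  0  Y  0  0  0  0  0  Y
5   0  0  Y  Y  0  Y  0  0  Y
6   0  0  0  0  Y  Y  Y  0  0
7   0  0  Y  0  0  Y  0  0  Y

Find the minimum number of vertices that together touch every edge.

A maximum matching has 6 edges (e.g. 1–G, 2–D, 3–F, 4–I, 5–C, 6–E).
By König's theorem the minimum vertex cover has the same size. One such cover is {1, 6, C, D, F, I}.

6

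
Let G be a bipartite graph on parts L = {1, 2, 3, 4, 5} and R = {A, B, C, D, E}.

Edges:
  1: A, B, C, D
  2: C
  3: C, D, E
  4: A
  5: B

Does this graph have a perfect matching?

One maximum matching: 1–D, 2–C, 3–E, 4–A, 5–B.
Every left vertex is matched, so this is a perfect matching.

Yes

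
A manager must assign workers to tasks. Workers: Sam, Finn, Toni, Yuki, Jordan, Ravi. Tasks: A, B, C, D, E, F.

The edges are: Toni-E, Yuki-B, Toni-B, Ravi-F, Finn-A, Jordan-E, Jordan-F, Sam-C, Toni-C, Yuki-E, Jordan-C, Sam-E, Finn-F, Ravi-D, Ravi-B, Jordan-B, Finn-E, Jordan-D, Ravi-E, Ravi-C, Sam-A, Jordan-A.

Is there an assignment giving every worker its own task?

Yes

One maximum matching: Sam→A, Finn→F, Toni→C, Yuki→B, Jordan→D, Ravi→E.
All 6 workers are covered.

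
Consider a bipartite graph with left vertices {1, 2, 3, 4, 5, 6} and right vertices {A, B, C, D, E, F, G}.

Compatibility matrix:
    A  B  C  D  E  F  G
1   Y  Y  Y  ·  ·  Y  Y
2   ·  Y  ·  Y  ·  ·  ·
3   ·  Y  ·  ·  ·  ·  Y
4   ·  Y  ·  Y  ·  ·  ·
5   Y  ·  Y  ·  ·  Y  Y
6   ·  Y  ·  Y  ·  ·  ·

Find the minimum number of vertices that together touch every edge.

5

A maximum matching has 5 edges (e.g. 1–A, 2–D, 3–G, 4–B, 5–F).
By König's theorem the minimum vertex cover has the same size. One such cover is {1, 3, 5, B, D}.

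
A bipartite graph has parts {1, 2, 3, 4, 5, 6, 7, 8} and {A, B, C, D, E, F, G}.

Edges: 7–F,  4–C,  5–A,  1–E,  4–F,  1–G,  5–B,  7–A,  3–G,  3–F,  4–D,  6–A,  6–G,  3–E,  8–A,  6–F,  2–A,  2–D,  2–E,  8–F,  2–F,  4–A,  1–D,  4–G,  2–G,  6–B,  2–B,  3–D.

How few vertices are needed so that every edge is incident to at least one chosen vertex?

{4, A, B, D, E, F, G} is a vertex cover of size 7: every edge has an endpoint in this set.
No smaller cover exists because 1–D, 2–G, 3–E, 4–C, 5–A, 6–B, 7–F is a matching of size 7, and a cover must include an endpoint of each of these disjoint edges (König's theorem).

7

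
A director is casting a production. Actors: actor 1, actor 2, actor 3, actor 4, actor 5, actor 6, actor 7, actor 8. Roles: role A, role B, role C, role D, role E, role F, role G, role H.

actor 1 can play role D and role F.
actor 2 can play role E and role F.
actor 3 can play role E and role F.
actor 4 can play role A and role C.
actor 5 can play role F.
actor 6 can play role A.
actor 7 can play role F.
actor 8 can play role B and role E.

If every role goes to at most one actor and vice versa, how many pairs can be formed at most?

For example, pair actor 1–role D, actor 2–role E, actor 3–role F, actor 4–role C, actor 6–role A, actor 8–role B.
The set {actor 2, actor 3, actor 5, actor 7} has only 2 neighbours ({role E, role F}), so by Hall's theorem at most 6 of the 8 actors can be matched.

6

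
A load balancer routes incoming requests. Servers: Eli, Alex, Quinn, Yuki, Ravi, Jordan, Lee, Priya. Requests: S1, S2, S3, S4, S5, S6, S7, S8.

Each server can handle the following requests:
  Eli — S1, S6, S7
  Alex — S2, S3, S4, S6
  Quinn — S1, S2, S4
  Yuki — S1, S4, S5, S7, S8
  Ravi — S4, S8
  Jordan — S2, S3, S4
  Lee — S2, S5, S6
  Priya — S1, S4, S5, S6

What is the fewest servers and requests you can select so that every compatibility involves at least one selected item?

8

A maximum matching has 8 edges (e.g. Eli–S7, Alex–S3, Quinn–S1, Yuki–S5, Ravi–S8, Jordan–S2, Lee–S6, Priya–S4).
By König's theorem the minimum vertex cover has the same size. One such cover is {Eli, Alex, Quinn, Yuki, Ravi, Jordan, Lee, Priya}.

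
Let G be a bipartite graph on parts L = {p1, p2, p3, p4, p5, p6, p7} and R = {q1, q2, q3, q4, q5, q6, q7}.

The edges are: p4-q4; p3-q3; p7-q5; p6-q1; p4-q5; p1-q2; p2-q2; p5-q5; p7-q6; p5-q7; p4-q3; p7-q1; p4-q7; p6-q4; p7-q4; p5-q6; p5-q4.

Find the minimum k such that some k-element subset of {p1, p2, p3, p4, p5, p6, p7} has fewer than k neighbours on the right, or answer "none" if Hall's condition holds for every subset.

Take S = {p1, p2}. Its neighbourhood is {q2}, so |N(S)| = 1 < |S| = 2.
No single vertex violates Hall's condition since each has at least one neighbour, so 2 is the minimum.

2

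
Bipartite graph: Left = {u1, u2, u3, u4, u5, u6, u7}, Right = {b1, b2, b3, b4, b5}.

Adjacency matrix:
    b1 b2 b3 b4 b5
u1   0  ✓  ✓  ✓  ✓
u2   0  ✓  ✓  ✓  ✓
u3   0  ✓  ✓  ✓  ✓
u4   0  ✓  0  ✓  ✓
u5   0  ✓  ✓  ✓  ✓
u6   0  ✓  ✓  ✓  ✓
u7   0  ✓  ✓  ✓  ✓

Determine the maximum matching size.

4

One maximum matching: u1-b2, u2-b4, u3-b3, u4-b5.
The set {u1, u2, u3, u4, u5, u6, u7} has only 4 neighbours ({b2, b3, b4, b5}), so by Hall's theorem at most 4 of the 7 left vertices can be matched.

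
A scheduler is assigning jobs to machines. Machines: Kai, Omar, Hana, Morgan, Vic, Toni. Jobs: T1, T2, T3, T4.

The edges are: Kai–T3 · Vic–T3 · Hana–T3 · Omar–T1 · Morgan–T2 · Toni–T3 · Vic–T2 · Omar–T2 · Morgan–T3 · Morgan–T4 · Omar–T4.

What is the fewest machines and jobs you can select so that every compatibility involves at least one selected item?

4

{Omar, Morgan, Vic, T3} is a vertex cover of size 4: every edge has an endpoint in this set.
No smaller cover exists because Kai–T3, Omar–T1, Morgan–T4, Vic–T2 is a matching of size 4, and a cover must include an endpoint of each of these disjoint edges (König's theorem).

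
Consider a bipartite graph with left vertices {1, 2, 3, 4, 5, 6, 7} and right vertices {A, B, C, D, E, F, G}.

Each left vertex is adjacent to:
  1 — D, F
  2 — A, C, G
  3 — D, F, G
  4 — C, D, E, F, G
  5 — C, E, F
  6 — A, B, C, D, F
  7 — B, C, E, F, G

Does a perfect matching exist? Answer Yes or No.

Yes

A valid assignment of size 7: 1–D, 2–A, 3–F, 4–E, 5–C, 6–B, 7–G.
All 7 left vertices are covered.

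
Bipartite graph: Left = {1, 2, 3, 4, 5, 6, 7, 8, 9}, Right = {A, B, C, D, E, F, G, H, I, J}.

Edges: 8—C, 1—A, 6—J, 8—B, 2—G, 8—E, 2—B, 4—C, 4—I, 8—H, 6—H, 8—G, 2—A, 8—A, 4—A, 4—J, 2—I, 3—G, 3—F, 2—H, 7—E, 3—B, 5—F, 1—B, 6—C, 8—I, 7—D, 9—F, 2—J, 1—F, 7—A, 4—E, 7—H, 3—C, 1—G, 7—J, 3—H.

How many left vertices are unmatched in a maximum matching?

1

For example, pair 1–B, 2–J, 3–H, 4–E, 5–F, 6–C, 7–A, 8–G.
The set {5, 9} has only 1 neighbour ({F}), so by Hall's theorem at most 8 of the 9 left vertices can be matched.
That matches 8 of the 9, leaving 1 unmatched; no matching can do better.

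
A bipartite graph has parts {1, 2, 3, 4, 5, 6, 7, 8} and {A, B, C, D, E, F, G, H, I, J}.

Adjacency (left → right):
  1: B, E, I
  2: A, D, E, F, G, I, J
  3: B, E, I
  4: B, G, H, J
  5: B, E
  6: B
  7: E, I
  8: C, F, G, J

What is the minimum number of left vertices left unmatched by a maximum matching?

For example, pair 1-I, 2-A, 3-E, 4-G, 5-B, 8-J.
The set {1, 3, 5, 6, 7} has only 3 neighbours ({B, E, I}), so by Hall's theorem at most 6 of the 8 left vertices can be matched.
That matches 6 of the 8, leaving 2 unmatched; no matching can do better.

2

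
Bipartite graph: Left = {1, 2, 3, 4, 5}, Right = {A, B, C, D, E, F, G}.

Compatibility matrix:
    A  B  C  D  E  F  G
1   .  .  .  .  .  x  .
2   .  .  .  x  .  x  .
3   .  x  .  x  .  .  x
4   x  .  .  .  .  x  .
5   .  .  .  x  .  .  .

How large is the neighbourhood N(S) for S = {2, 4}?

The union of neighbours of {2, 4} is {A, D, F}, which has 3 elements.
Since |N(S)| = 3 ≥ |S| = 2, Hall's condition holds for this subset.

3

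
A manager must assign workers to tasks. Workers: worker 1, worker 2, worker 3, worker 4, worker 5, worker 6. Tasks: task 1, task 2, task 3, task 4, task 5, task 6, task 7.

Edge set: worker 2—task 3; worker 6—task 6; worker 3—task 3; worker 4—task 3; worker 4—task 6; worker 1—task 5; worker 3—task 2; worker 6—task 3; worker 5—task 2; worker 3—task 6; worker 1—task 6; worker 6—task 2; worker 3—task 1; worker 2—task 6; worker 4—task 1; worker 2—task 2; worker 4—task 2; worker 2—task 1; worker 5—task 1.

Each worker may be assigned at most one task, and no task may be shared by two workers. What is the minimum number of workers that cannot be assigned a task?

1

For example, pair worker 1→task 5, worker 2→task 3, worker 3→task 1, worker 4→task 6, worker 5→task 2.
The set {worker 2, worker 3, worker 4, worker 5, worker 6} has only 4 neighbours ({task 1, task 2, task 3, task 6}), so by Hall's theorem at most 5 of the 6 workers can be matched.
That matches 5 of the 6, leaving 1 unmatched; no matching can do better.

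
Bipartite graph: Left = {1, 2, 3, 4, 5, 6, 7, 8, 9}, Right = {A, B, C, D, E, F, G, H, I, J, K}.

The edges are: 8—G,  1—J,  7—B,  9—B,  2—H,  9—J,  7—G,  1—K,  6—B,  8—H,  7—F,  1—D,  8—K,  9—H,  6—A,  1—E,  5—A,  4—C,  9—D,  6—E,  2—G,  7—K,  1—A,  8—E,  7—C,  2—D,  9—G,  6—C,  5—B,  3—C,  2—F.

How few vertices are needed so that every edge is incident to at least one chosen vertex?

8

The 8 edges 1–K, 2–F, 3–C, 5–A, 6–B, 7–G, 8–E, 9–J form a matching, so any vertex cover needs at least 8 vertices (one per matched edge).
Conversely {1, 2, 5, 6, 7, 8, 9, C} meets every edge and has exactly 8 vertices, so 8 is optimal.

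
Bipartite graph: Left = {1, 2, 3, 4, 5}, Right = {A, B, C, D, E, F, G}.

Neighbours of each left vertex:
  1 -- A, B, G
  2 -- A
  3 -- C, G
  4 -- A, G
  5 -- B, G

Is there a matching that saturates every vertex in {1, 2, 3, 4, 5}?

No

The set {1, 2, 4, 5} has only 3 neighbours ({A, B, G}), so by Hall's theorem at most 4 of the 5 left vertices can be matched.
Hence no matching covers every left vertex.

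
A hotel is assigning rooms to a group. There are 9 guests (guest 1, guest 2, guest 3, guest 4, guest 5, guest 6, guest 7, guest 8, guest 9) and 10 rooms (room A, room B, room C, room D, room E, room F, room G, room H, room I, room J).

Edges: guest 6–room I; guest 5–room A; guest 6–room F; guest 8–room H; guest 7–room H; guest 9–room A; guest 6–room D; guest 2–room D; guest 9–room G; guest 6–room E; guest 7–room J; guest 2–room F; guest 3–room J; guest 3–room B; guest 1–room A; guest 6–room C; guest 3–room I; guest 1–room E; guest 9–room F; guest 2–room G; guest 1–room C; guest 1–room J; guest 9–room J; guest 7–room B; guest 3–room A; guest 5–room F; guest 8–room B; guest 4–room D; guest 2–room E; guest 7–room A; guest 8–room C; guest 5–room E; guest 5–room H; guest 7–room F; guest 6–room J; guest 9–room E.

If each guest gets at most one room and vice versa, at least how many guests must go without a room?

For example, pair guest 1→room E, guest 2→room G, guest 3→room I, guest 4→room D, guest 5→room F, guest 6→room C, guest 7→room A, guest 8→room H, guest 9→room J.
All 9 guests are matched, so no larger matching exists.
That matches 9 of the 9, leaving 0 unmatched; no matching can do better.

0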